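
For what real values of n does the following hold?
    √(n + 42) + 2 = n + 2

Isolate the radical: √(n + 42) = n.
Square both sides: n + 42 = (n)².
Expand and rearrange: n² - n - 42 = 0.
Solving gives n = 7 or n = -6.
Check each candidate in the original equation:
  n = 7: √(49) = 7, while n = 7 — valid.
  n = -6: √(36) = 6, while n = -6 — extraneous.

n = 7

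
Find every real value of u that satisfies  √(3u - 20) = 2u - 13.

u = 6.75 or u = 7

Square both sides: 3u - 20 = (2u - 13)².
Expand and rearrange: 4u² - 55u + 189 = 0.
Solving gives u = 7 or u = 6.75.
Check each candidate in the original equation:
  u = 7: √(1) = 1, while 2u - 13 = 1 — valid.
  u = 6.75: √(0.25) = 0.5, while 2u - 13 = 0.5 — valid.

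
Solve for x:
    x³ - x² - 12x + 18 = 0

x = -3.6458 or x = 1.6458 or x = 3

Possible rational roots are divisors of 18. Testing x = 3 gives 0, so (x - 3) is a factor.
Divide: x³ - x² - 12x + 18 = (x - 3)(x² + 2x - 6).
Apply the quadratic formula to x² + 2x - 6 = 0: x = (-2 ± √28)/2, i.e. x ≈ 1.6458 or x ≈ -3.6458.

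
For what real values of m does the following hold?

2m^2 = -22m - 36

m = -9 or m = -2

Bring every term to one side: 2m^2 + 22m + 36 = 0.
Factor: 2(m + 9)(m + 2) = 0.
So m = -9 or m = -2.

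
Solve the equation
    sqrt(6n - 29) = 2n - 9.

n = 5 or n = 5.5

Square both sides: 6n - 29 = (2n - 9)^2.
Expand and rearrange: 4n^2 - 42n + 110 = 0.
Solving gives n = 5.5 or n = 5.
Check each candidate in the original equation:
  n = 5.5: sqrt(4) = 2, while 2n - 9 = 2 — valid.
  n = 5: sqrt(1) = 1, while 2n - 9 = 1 — valid.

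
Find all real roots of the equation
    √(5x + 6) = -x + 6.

x = 2

Square both sides: 5x + 6 = (-x + 6)².
Expand and rearrange: x² - 17x + 30 = 0.
Solving gives x = 15 or x = 2.
Check each candidate in the original equation:
  x = 15: √(81) = 9, while -x + 6 = -9 — extraneous.
  x = 2: √(16) = 4, while -x + 6 = 4 — valid.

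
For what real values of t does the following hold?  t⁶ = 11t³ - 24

t = 1.4422 or t = 2

Let u = t³. The equation becomes u² - 11u + 24 = 0.
Factor: (u - 3)(u - 8) = 0, so u = 3 or u = 8.
t³ = 3 gives t = ∛(3) ≈ 1.4422.
t³ = 8 gives t = 2.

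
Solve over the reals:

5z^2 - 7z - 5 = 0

z = -0.5207 or z = 1.9207

Discriminant: (-7)^2 - 4*5*(-5) = 149.
Quadratic formula: z = (7 +/- sqrt(149)) / 10.
So z = 7/10 + sqrt(149)/10 ~= 1.9207 or z = 7/10 - sqrt(149)/10 ~= -0.5207.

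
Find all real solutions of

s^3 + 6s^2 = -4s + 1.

Rearrange: s^3 + 6s^2 + 4s - 1 = 0.
Possible rational roots are divisors of -1. Testing s = -1 gives 0, so (s + 1) is a factor.
Divide: s^3 + 6s^2 + 4s - 1 = (s + 1)(s^2 + 5s - 1).
Apply the quadratic formula to s^2 + 5s - 1 = 0: s = (-5 +/- sqrt(29))/2, i.e. s ~= 0.1926 or s ~= -5.1926.

s = -5.1926 or s = -1 or s = 0.1926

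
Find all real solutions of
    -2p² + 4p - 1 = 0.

p = 0.2929 or p = 1.7071

Discriminant: (4)² − 4·(-2)·(-1) = 8.
Quadratic formula: p = (-4 ± √8) / (-4).
So p = 1 - √(2)/2 ≈ 0.2929 or p = √(2)/2 + 1 ≈ 1.7071.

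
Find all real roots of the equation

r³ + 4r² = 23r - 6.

r = -7.2749 or r = 0.2749 or r = 3

Rearrange: r³ + 4r² - 23r + 6 = 0.
Possible rational roots are divisors of 6. Testing r = 3 gives 0, so (r - 3) is a factor.
Divide: r³ + 4r² - 23r + 6 = (r - 3)(r² + 7r - 2).
Apply the quadratic formula to r² + 7r - 2 = 0: r = (-7 ± √57)/2, i.e. r ≈ 0.2749 or r ≈ -7.2749.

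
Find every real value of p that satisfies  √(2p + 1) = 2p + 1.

Square both sides: 2p + 1 = (2p + 1)².
Expand and rearrange: 4p² + 2p = 0.
Solving gives p = 0 or p = -0.5.
Check each candidate in the original equation:
  p = 0: √(1) = 1, while 2p + 1 = 1 — valid.
  p = -0.5: √(0) = 0, while 2p + 1 = 0 — valid.

p = -0.5 or p = 0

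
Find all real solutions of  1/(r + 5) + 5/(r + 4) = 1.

Multiply both sides by (r + 5)(r + 4):
(r + 4) + 5(r + 5) = (r + 5)(r + 4).
Expand and collect terms: r^2 + 3r - 9 = 0.
By the quadratic formula, r = (-3 +/- sqrt(45)) / 2, so r ~= 1.8541 or r ~= -4.8541.
Neither value makes a denominator zero (r != -5, r != -4), so both are valid.

r = -4.8541 or r = 1.8541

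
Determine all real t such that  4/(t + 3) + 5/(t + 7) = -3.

t = -9.13 or t = -3.87

Multiply both sides by (t + 3)(t + 7):
4(t + 7) + 5(t + 3) = -3(t + 3)(t + 7).
Expand and collect terms: -3t² - 39t - 106 = 0.
By the quadratic formula, t = (39 ± √249) / -6, so t ≈ -9.13 or t ≈ -3.87.
Neither value makes a denominator zero (t ≠ -3, t ≠ -7), so both are valid.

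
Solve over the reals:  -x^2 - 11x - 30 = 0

x = -6 or x = -5

Factor: -1(x + 6)(x + 5) = 0.
So x = -6 or x = -5.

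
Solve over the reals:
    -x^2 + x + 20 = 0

x = -4 or x = 5

Factor: -1(x - 5)(x + 4) = 0.
So x = 5 or x = -4.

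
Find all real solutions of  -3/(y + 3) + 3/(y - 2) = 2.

Multiply both sides by (y + 3)(y - 2):
-3(y - 2) + 3(y + 3) = 2(y + 3)(y - 2).
Expand and collect terms: 2y^2 + 2y - 27 = 0.
By the quadratic formula, y = (-2 +/- sqrt(220)) / 4, so y ~= 3.2081 or y ~= -4.2081.
Neither value makes a denominator zero (y != -3, y != 2), so both are valid.

y = -4.2081 or y = 3.2081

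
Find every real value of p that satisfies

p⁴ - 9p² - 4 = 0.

Let u = p². The equation becomes u² - 9u - 4 = 0.
By the quadratic formula, u = 9/2 + √(97)/2 or u = 9/2 - √(97)/2.
p² = 9/2 + √(97)/2 gives p = ±√(9/2 + √(97)/2) ≈ ±3.0699.
p² = 9/2 - √(97)/2 < 0 has no real solution.

p = -3.0699 or p = 3.0699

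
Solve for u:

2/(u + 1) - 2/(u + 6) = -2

u = -4.618 or u = -2.382

Multiply both sides by (u + 1)(u + 6):
2(u + 6) - 2(u + 1) = -2(u + 1)(u + 6).
Expand and collect terms: -2u² - 14u - 22 = 0.
By the quadratic formula, u = (14 ± √20) / -4, so u ≈ -4.618 or u ≈ -2.382.
Neither value makes a denominator zero (u ≠ -1, u ≠ -6), so both are valid.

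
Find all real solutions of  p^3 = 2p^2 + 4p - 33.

Rearrange: p^3 - 2p^2 - 4p + 33 = 0.
Possible rational roots are divisors of 33. Testing p = -3 gives 0, so (p + 3) is a factor.
Divide: p^3 - 2p^2 - 4p + 33 = (p + 3)(p^2 - 5p + 11).
The quadratic p^2 - 5p + 11 has discriminant -19 < 0, so no further real roots.

p = -3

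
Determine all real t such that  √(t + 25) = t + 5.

t = 0

Square both sides: t + 25 = (t + 5)².
Expand and rearrange: t² + 9t = 0.
Solving gives t = 0 or t = -9.
Check each candidate in the original equation:
  t = 0: √(25) = 5, while t + 5 = 5 — valid.
  t = -9: √(16) = 4, while t + 5 = -4 — extraneous.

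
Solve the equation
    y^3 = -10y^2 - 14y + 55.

y = -6.6533 or y = -5 or y = 1.6533

Rearrange: y^3 + 10y^2 + 14y - 55 = 0.
Possible rational roots are divisors of -55. Testing y = -5 gives 0, so (y + 5) is a factor.
Divide: y^3 + 10y^2 + 14y - 55 = (y + 5)(y^2 + 5y - 11).
Apply the quadratic formula to y^2 + 5y - 11 = 0: y = (-5 +/- sqrt(69))/2, i.e. y ~= 1.6533 or y ~= -6.6533.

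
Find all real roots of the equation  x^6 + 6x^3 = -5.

x = -1.71 or x = -1

Let u = x^3. The equation becomes u^2 + 6u + 5 = 0.
Factor: (u + 5)(u + 1) = 0, so u = -5 or u = -1.
x^3 = -5 gives x = -(5)^(1/3) ~= -1.71.
x^3 = -1 gives x = -1.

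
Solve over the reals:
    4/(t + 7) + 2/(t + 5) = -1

Multiply both sides by (t + 7)(t + 5):
4(t + 5) + 2(t + 7) = -(t + 7)(t + 5).
Expand and collect terms: -t^2 - 18t - 69 = 0.
By the quadratic formula, t = (18 +/- sqrt(48)) / -2, so t ~= -12.4641 or t ~= -5.5359.
Neither value makes a denominator zero (t != -7, t != -5), so both are valid.

t = -12.4641 or t = -5.5359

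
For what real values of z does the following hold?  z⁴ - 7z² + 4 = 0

Let u = z². The equation becomes u² - 7u + 4 = 0.
By the quadratic formula, u = √(33)/2 + 7/2 or u = 7/2 - √(33)/2.
z² = √(33)/2 + 7/2 gives z = ±√(√(33)/2 + 7/2) ≈ ±2.5243.
z² = 7/2 - √(33)/2 gives z = ±√(7/2 - √(33)/2) ≈ ±0.7923.

z = -2.5243 or z = -0.7923 or z = 0.7923 or z = 2.5243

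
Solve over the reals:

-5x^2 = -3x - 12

Rearrange to standard form: -5x^2 + 3x + 12 = 0.
Discriminant: (3)^2 - 4*(-5)*12 = 249.
Quadratic formula: x = (-3 +/- sqrt(249)) / (-10).
So x = 3/10 - sqrt(249)/10 ~= -1.278 or x = 3/10 + sqrt(249)/10 ~= 1.878.

x = -1.278 or x = 1.878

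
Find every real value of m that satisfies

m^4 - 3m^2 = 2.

m = -1.8872 or m = 1.8872

Let u = m^2. The equation becomes u^2 - 3u - 2 = 0.
By the quadratic formula, u = 3/2 + sqrt(17)/2 or u = 3/2 - sqrt(17)/2.
m^2 = 3/2 + sqrt(17)/2 gives m = +/-sqrt(3/2 + sqrt(17)/2) ~= +/-1.8872.
m^2 = 3/2 - sqrt(17)/2 < 0 has no real solution.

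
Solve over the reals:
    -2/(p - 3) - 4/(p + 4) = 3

p = -5.4476 or p = 2.4476

Multiply both sides by (p - 3)(p + 4):
-2(p + 4) - 4(p - 3) = 3(p - 3)(p + 4).
Expand and collect terms: 3p² + 9p - 40 = 0.
By the quadratic formula, p = (-9 ± √561) / 6, so p ≈ 2.4476 or p ≈ -5.4476.
Neither value makes a denominator zero (p ≠ 3, p ≠ -4), so both are valid.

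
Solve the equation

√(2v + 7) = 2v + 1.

v = 1

Square both sides: 2v + 7 = (2v + 1)².
Expand and rearrange: 4v² + 2v - 6 = 0.
Solving gives v = 1 or v = -1.5.
Check each candidate in the original equation:
  v = 1: √(9) = 3, while 2v + 1 = 3 — valid.
  v = -1.5: √(4) = 2, while 2v + 1 = -2 — extraneous.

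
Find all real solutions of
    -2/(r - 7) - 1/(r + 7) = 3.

Multiply both sides by (r - 7)(r + 7):
-2(r + 7) - (r - 7) = 3(r - 7)(r + 7).
Expand and collect terms: 3r² + 3r - 140 = 0.
By the quadratic formula, r = (-3 ± √1689) / 6, so r ≈ 6.3496 or r ≈ -7.3496.
Neither value makes a denominator zero (r ≠ 7, r ≠ -7), so both are valid.

r = -7.3496 or r = 6.3496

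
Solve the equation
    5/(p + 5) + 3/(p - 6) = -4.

Multiply both sides by (p + 5)(p - 6):
5(p - 6) + 3(p + 5) = -4(p + 5)(p - 6).
Expand and collect terms: -4p^2 - 4p + 135 = 0.
By the quadratic formula, p = (4 +/- sqrt(2176)) / -8, so p ~= -6.331 or p ~= 5.331.
Neither value makes a denominator zero (p != -5, p != 6), so both are valid.

p = -6.331 or p = 5.331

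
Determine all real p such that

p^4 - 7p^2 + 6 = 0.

Let u = p^2. The equation becomes u^2 - 7u + 6 = 0.
Factor: (u - 6)(u - 1) = 0, so u = 6 or u = 1.
p^2 = 6 gives p = +/-sqrt(6) ~= +/-2.4495.
p^2 = 1 gives p = +/-1.

p = -2.4495 or p = -1 or p = 1 or p = 2.4495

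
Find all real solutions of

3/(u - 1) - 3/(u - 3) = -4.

Multiply both sides by (u - 1)(u - 3):
3(u - 3) - 3(u - 1) = -4(u - 1)(u - 3).
Expand and collect terms: -4u² + 16u - 6 = 0.
By the quadratic formula, u = (-16 ± √160) / -8, so u ≈ 0.4189 or u ≈ 3.5811.
Neither value makes a denominator zero (u ≠ 1, u ≠ 3), so both are valid.

u = 0.4189 or u = 3.5811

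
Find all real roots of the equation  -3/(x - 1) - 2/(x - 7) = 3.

Multiply both sides by (x - 1)(x - 7):
-3(x - 7) - 2(x - 1) = 3(x - 1)(x - 7).
Expand and collect terms: 3x² - 19x - 2 = 0.
By the quadratic formula, x = (19 ± √385) / 6, so x ≈ 6.4369 or x ≈ -0.1036.
Neither value makes a denominator zero (x ≠ 1, x ≠ 7), so both are valid.

x = -0.1036 or x = 6.4369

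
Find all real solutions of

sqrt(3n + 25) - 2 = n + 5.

n = -3

Isolate the radical: sqrt(3n + 25) = n + 7.
Square both sides: 3n + 25 = (n + 7)^2.
Expand and rearrange: n^2 + 11n + 24 = 0.
Solving gives n = -3 or n = -8.
Check each candidate in the original equation:
  n = -3: sqrt(16) = 4, while n + 7 = 4 — valid.
  n = -8: sqrt(1) = 1, while n + 7 = -1 — extraneous.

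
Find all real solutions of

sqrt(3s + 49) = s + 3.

Square both sides: 3s + 49 = (s + 3)^2.
Expand and rearrange: s^2 + 3s - 40 = 0.
Solving gives s = 5 or s = -8.
Check each candidate in the original equation:
  s = 5: sqrt(64) = 8, while s + 3 = 8 — valid.
  s = -8: sqrt(25) = 5, while s + 3 = -5 — extraneous.

s = 5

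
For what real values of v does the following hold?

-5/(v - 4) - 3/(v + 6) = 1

v = -10.5678 or v = 0.5678

Multiply both sides by (v - 4)(v + 6):
-5(v + 6) - 3(v - 4) = (v - 4)(v + 6).
Expand and collect terms: v^2 + 10v - 6 = 0.
By the quadratic formula, v = (-10 +/- sqrt(124)) / 2, so v ~= 0.5678 or v ~= -10.5678.
Neither value makes a denominator zero (v != 4, v != -6), so both are valid.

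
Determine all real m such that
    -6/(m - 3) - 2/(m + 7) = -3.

Multiply both sides by (m - 3)(m + 7):
-6(m + 7) - 2(m - 3) = -3(m - 3)(m + 7).
Expand and collect terms: -3m^2 - 4m + 99 = 0.
By the quadratic formula, m = (4 +/- sqrt(1204)) / -6, so m ~= -6.4498 or m ~= 5.1165.
Neither value makes a denominator zero (m != 3, m != -7), so both are valid.

m = -6.4498 or m = 5.1165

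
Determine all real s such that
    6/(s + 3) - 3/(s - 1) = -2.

s = -5.4327 or s = 1.9327

Multiply both sides by (s + 3)(s - 1):
6(s - 1) - 3(s + 3) = -2(s + 3)(s - 1).
Expand and collect terms: -2s^2 - 7s + 21 = 0.
By the quadratic formula, s = (7 +/- sqrt(217)) / -4, so s ~= -5.4327 or s ~= 1.9327.
Neither value makes a denominator zero (s != -3, s != 1), so both are valid.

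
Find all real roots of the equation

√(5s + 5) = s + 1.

s = -1 or s = 4

Square both sides: 5s + 5 = (s + 1)².
Expand and rearrange: s² - 3s - 4 = 0.
Solving gives s = 4 or s = -1.
Check each candidate in the original equation:
  s = 4: √(25) = 5, while s + 1 = 5 — valid.
  s = -1: √(0) = 0, while s + 1 = 0 — valid.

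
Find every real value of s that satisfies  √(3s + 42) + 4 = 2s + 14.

Isolate the radical: √(3s + 42) = 2s + 10.
Square both sides: 3s + 42 = (2s + 10)².
Expand and rearrange: 4s² + 37s + 58 = 0.
Solving gives s = -2 or s = -7.25.
Check each candidate in the original equation:
  s = -2: √(36) = 6, while 2s + 10 = 6 — valid.
  s = -7.25: √(20.25) = 4.5, while 2s + 10 = -4.5 — extraneous.

s = -2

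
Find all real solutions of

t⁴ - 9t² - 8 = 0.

t = -3.1329 or t = 3.1329

Let u = t². The equation becomes u² - 9u - 8 = 0.
By the quadratic formula, u = 9/2 + √(113)/2 or u = 9/2 - √(113)/2.
t² = 9/2 + √(113)/2 gives t = ±√(9/2 + √(113)/2) ≈ ±3.1329.
t² = 9/2 - √(113)/2 < 0 has no real solution.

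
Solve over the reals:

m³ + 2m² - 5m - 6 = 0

m = -3 or m = -1 or m = 2

Possible rational roots are divisors of -6. Testing m = -1 gives 0, so (m + 1) is a factor.
Divide: m³ + 2m² - 5m - 6 = (m + 1)(m² + m - 6).
Factor the quadratic: m = 2 or m = -3.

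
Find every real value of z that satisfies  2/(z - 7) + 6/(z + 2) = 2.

z = 0.5949 or z = 8.4051

Multiply both sides by (z - 7)(z + 2):
2(z + 2) + 6(z - 7) = 2(z - 7)(z + 2).
Expand and collect terms: 2z² - 18z + 10 = 0.
By the quadratic formula, z = (18 ± √244) / 4, so z ≈ 8.4051 or z ≈ 0.5949.
Neither value makes a denominator zero (z ≠ 7, z ≠ -2), so both are valid.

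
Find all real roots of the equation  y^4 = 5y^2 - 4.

Let u = y^2. The equation becomes u^2 - 5u + 4 = 0.
Factor: (u - 4)(u - 1) = 0, so u = 4 or u = 1.
y^2 = 4 gives y = +/-2.
y^2 = 1 gives y = +/-1.

y = -2 or y = -1 or y = 1 or y = 2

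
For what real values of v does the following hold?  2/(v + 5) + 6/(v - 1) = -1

v = -9.6056 or v = -2.3944

Multiply both sides by (v + 5)(v - 1):
2(v - 1) + 6(v + 5) = -(v + 5)(v - 1).
Expand and collect terms: -v^2 - 12v - 23 = 0.
By the quadratic formula, v = (12 +/- sqrt(52)) / -2, so v ~= -9.6056 or v ~= -2.3944.
Neither value makes a denominator zero (v != -5, v != 1), so both are valid.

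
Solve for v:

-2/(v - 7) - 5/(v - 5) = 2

Multiply both sides by (v - 7)(v - 5):
-2(v - 5) - 5(v - 7) = 2(v - 7)(v - 5).
Expand and collect terms: 2v² - 17v + 25 = 0.
By the quadratic formula, v = (17 ± √89) / 4, so v ≈ 6.6085 or v ≈ 1.8915.
Neither value makes a denominator zero (v ≠ 7, v ≠ 5), so both are valid.

v = 1.8915 or v = 6.6085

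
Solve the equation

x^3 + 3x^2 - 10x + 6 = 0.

x = -5.1623 or x = 1 or x = 1.1623

Possible rational roots are divisors of 6. Testing x = 1 gives 0, so (x - 1) is a factor.
Divide: x^3 + 3x^2 - 10x + 6 = (x - 1)(x^2 + 4x - 6).
Apply the quadratic formula to x^2 + 4x - 6 = 0: x = (-4 +/- sqrt(40))/2, i.e. x ~= 1.1623 or x ~= -5.1623.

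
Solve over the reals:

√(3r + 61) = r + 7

Square both sides: 3r + 61 = (r + 7)².
Expand and rearrange: r² + 11r - 12 = 0.
Solving gives r = 1 or r = -12.
Check each candidate in the original equation:
  r = 1: √(64) = 8, while r + 7 = 8 — valid.
  r = -12: √(25) = 5, while r + 7 = -5 — extraneous.

r = 1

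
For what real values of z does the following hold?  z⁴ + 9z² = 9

z = -0.9531 or z = 0.9531

Let u = z². The equation becomes u² + 9u - 9 = 0.
By the quadratic formula, u = -9/2 + 3·√(13)/2 or u = -3·√(13)/2 - 9/2.
z² = -9/2 + 3·√(13)/2 gives z = ±√(-9/2 + 3·√(13)/2) ≈ ±0.9531.
z² = -3·√(13)/2 - 9/2 < 0 has no real solution.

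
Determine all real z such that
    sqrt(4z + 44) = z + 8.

Square both sides: 4z + 44 = (z + 8)^2.
Expand and rearrange: z^2 + 12z + 20 = 0.
Solving gives z = -2 or z = -10.
Check each candidate in the original equation:
  z = -2: sqrt(36) = 6, while z + 8 = 6 — valid.
  z = -10: sqrt(4) = 2, while z + 8 = -2 — extraneous.

z = -2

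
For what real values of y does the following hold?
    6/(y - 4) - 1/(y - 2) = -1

y = 0 or y = 1

Multiply both sides by (y - 4)(y - 2):
6(y - 2) - (y - 4) = -(y - 4)(y - 2).
Expand and collect terms: -y^2 + y = 0.
Factor or apply the quadratic formula: y = 0 or y = 1.
Neither value makes a denominator zero (y != 4, y != 2), so both are valid.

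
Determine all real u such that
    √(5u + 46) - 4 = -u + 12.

u = 7

Isolate the radical: √(5u + 46) = -u + 16.
Square both sides: 5u + 46 = (-u + 16)².
Expand and rearrange: u² - 37u + 210 = 0.
Solving gives u = 30 or u = 7.
Check each candidate in the original equation:
  u = 30: √(196) = 14, while -u + 16 = -14 — extraneous.
  u = 7: √(81) = 9, while -u + 16 = 9 — valid.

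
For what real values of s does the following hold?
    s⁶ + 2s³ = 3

Let u = s³. The equation becomes u² + 2u - 3 = 0.
Factor: (u + 3)(u - 1) = 0, so u = -3 or u = 1.
s³ = -3 gives s = -∛(3) ≈ -1.4422.
s³ = 1 gives s = 1.

s = -1.4422 or s = 1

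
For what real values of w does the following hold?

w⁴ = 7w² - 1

Let u = w². The equation becomes u² - 7u + 1 = 0.
By the quadratic formula, u = 3·√(5)/2 + 7/2 or u = 7/2 - 3·√(5)/2.
w² = 3·√(5)/2 + 7/2 gives w = ±(√(5)/2 + 3/2) ≈ ±2.618.
w² = 7/2 - 3·√(5)/2 gives w = ±(3/2 - √(5)/2) ≈ ±0.382.

w = -2.618 or w = -0.382 or w = 0.382 or w = 2.618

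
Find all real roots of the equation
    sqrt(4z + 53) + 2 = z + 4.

z = 7

Isolate the radical: sqrt(4z + 53) = z + 2.
Square both sides: 4z + 53 = (z + 2)^2.
Expand and rearrange: z^2 - 49 = 0.
Solving gives z = 7 or z = -7.
Check each candidate in the original equation:
  z = 7: sqrt(81) = 9, while z + 2 = 9 — valid.
  z = -7: sqrt(25) = 5, while z + 2 = -5 — extraneous.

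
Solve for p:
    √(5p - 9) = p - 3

p = 9

Square both sides: 5p - 9 = (p - 3)².
Expand and rearrange: p² - 11p + 18 = 0.
Solving gives p = 9 or p = 2.
Check each candidate in the original equation:
  p = 9: √(36) = 6, while p - 3 = 6 — valid.
  p = 2: √(1) = 1, while p - 3 = -1 — extraneous.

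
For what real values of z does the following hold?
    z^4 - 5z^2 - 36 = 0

Let u = z^2. The equation becomes u^2 - 5u - 36 = 0.
Factor: (u + 4)(u - 9) = 0, so u = -4 or u = 9.
z^2 = -4 < 0 has no real solution.
z^2 = 9 gives z = +/-3.

z = -3 or z = 3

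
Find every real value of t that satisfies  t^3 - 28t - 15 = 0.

Possible rational roots are divisors of -15. Testing t = -5 gives 0, so (t + 5) is a factor.
Divide: t^3 - 28t - 15 = (t + 5)(t^2 - 5t - 3).
Apply the quadratic formula to t^2 - 5t - 3 = 0: t = (5 +/- sqrt(37))/2, i.e. t ~= 5.5414 or t ~= -0.5414.

t = -5 or t = -0.5414 or t = 5.5414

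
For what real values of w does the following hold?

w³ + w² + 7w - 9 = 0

w = 1

Possible rational roots are divisors of -9. Testing w = 1 gives 0, so (w - 1) is a factor.
Divide: w³ + w² + 7w - 9 = (w - 1)(w² + 2w + 9).
The quadratic w² + 2w + 9 has discriminant -32 < 0, so no further real roots.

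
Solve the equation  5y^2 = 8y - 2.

Rearrange to standard form: 5y^2 - 8y + 2 = 0.
Discriminant: (-8)^2 - 4*5*2 = 24.
Quadratic formula: y = (8 +/- sqrt(24)) / 10.
So y = sqrt(6)/5 + 4/5 ~= 1.2899 or y = 4/5 - sqrt(6)/5 ~= 0.3101.

y = 0.3101 or y = 1.2899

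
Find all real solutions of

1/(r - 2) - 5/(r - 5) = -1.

Multiply both sides by (r - 2)(r - 5):
(r - 5) - 5(r - 2) = -(r - 2)(r - 5).
Expand and collect terms: -r^2 + 11r - 15 = 0.
By the quadratic formula, r = (-11 +/- sqrt(61)) / -2, so r ~= 1.5949 or r ~= 9.4051.
Neither value makes a denominator zero (r != 2, r != 5), so both are valid.

r = 1.5949 or r = 9.4051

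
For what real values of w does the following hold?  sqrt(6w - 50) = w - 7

Square both sides: 6w - 50 = (w - 7)^2.
Expand and rearrange: w^2 - 20w + 99 = 0.
Solving gives w = 11 or w = 9.
Check each candidate in the original equation:
  w = 11: sqrt(16) = 4, while w - 7 = 4 — valid.
  w = 9: sqrt(4) = 2, while w - 7 = 2 — valid.

w = 9 or w = 11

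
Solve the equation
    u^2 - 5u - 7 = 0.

u = -1.1401 or u = 6.1401

Discriminant: (-5)^2 - 4*1*(-7) = 53.
Quadratic formula: u = (5 +/- sqrt(53)) / 2.
So u = 5/2 + sqrt(53)/2 ~= 6.1401 or u = 5/2 - sqrt(53)/2 ~= -1.1401.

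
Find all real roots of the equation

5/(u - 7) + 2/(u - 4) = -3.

Multiply both sides by (u - 7)(u - 4):
5(u - 4) + 2(u - 7) = -3(u - 7)(u - 4).
Expand and collect terms: -3u² + 26u - 50 = 0.
By the quadratic formula, u = (-26 ± √76) / -6, so u ≈ 2.8804 or u ≈ 5.7863.
Neither value makes a denominator zero (u ≠ 7, u ≠ 4), so both are valid.

u = 2.8804 or u = 5.7863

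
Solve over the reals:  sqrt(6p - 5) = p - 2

p = 9

Square both sides: 6p - 5 = (p - 2)^2.
Expand and rearrange: p^2 - 10p + 9 = 0.
Solving gives p = 9 or p = 1.
Check each candidate in the original equation:
  p = 9: sqrt(49) = 7, while p - 2 = 7 — valid.
  p = 1: sqrt(1) = 1, while p - 2 = -1 — extraneous.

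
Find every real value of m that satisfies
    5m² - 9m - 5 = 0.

Discriminant: (-9)² − 4·5·(-5) = 181.
Quadratic formula: m = (9 ± √181) / 10.
So m = 9/10 + √(181)/10 ≈ 2.2454 or m = 9/10 - √(181)/10 ≈ -0.4454.

m = -0.4454 or m = 2.2454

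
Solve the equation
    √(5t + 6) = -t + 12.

t = 6

Square both sides: 5t + 6 = (-t + 12)².
Expand and rearrange: t² - 29t + 138 = 0.
Solving gives t = 23 or t = 6.
Check each candidate in the original equation:
  t = 23: √(121) = 11, while -t + 12 = -11 — extraneous.
  t = 6: √(36) = 6, while -t + 12 = 6 — valid.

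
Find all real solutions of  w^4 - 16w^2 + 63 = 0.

Let u = w^2. The equation becomes u^2 - 16u + 63 = 0.
Factor: (u - 7)(u - 9) = 0, so u = 7 or u = 9.
w^2 = 7 gives w = +/-sqrt(7) ~= +/-2.6458.
w^2 = 9 gives w = +/-3.

w = -3 or w = -2.6458 or w = 2.6458 or w = 3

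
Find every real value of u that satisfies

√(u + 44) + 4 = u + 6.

u = 5

Isolate the radical: √(u + 44) = u + 2.
Square both sides: u + 44 = (u + 2)².
Expand and rearrange: u² + 3u - 40 = 0.
Solving gives u = 5 or u = -8.
Check each candidate in the original equation:
  u = 5: √(49) = 7, while u + 2 = 7 — valid.
  u = -8: √(36) = 6, while u + 2 = -6 — extraneous.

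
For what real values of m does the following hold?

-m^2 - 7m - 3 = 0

Discriminant: (-7)^2 - 4*(-1)*(-3) = 37.
Quadratic formula: m = (7 +/- sqrt(37)) / (-2).
So m = -7/2 - sqrt(37)/2 ~= -6.5414 or m = -7/2 + sqrt(37)/2 ~= -0.4586.

m = -6.5414 or m = -0.4586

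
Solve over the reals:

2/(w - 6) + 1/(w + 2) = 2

Multiply both sides by (w - 6)(w + 2):
2(w + 2) + (w - 6) = 2(w - 6)(w + 2).
Expand and collect terms: 2w^2 - 11w - 22 = 0.
By the quadratic formula, w = (11 +/- sqrt(297)) / 4, so w ~= 7.0584 or w ~= -1.5584.
Neither value makes a denominator zero (w != 6, w != -2), so both are valid.

w = -1.5584 or w = 7.0584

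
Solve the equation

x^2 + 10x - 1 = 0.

Discriminant: (10)^2 - 4*1*(-1) = 104.
Quadratic formula: x = (-10 +/- sqrt(104)) / 2.
So x = -5 + sqrt(26) ~= 0.099 or x = -sqrt(26) - 5 ~= -10.099.

x = -10.099 or x = 0.099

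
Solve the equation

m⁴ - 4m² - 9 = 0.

Let u = m². The equation becomes u² - 4u - 9 = 0.
By the quadratic formula, u = 2 + √(13) or u = 2 - √(13).
m² = 2 + √(13) gives m = ±√(2 + √(13)) ≈ ±2.3676.
m² = 2 - √(13) < 0 has no real solution.

m = -2.3676 or m = 2.3676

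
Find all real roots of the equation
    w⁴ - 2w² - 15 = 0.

w = -2.2361 or w = 2.2361

Let u = w². The equation becomes u² - 2u - 15 = 0.
Factor: (u + 3)(u - 5) = 0, so u = -3 or u = 5.
w² = -3 < 0 has no real solution.
w² = 5 gives w = ±√(5) ≈ ±2.2361.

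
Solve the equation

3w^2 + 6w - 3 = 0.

w = -2.4142 or w = 0.4142

Discriminant: (6)^2 - 4*3*(-3) = 72.
Quadratic formula: w = (-6 +/- sqrt(72)) / 6.
So w = -1 + sqrt(2) ~= 0.4142 or w = -sqrt(2) - 1 ~= -2.4142.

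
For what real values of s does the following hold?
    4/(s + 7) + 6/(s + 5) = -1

s = -15.899 or s = -6.101

Multiply both sides by (s + 7)(s + 5):
4(s + 5) + 6(s + 7) = -(s + 7)(s + 5).
Expand and collect terms: -s² - 22s - 97 = 0.
By the quadratic formula, s = (22 ± √96) / -2, so s ≈ -15.899 or s ≈ -6.101.
Neither value makes a denominator zero (s ≠ -7, s ≠ -5), so both are valid.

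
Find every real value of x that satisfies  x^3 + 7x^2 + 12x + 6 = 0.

x = -4.7321 or x = -1.2679 or x = -1

Possible rational roots are divisors of 6. Testing x = -1 gives 0, so (x + 1) is a factor.
Divide: x^3 + 7x^2 + 12x + 6 = (x + 1)(x^2 + 6x + 6).
Apply the quadratic formula to x^2 + 6x + 6 = 0: x = (-6 +/- sqrt(12))/2, i.e. x ~= -1.2679 or x ~= -4.7321.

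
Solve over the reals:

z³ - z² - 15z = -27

Rearrange: z³ - z² - 15z + 27 = 0.
Possible rational roots are divisors of 27. Testing z = 3 gives 0, so (z - 3) is a factor.
Divide: z³ - z² - 15z + 27 = (z - 3)(z² + 2z - 9).
Apply the quadratic formula to z² + 2z - 9 = 0: z = (-2 ± √40)/2, i.e. z ≈ 2.1623 or z ≈ -4.1623.

z = -4.1623 or z = 2.1623 or z = 3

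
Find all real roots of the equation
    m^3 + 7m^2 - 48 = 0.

Possible rational roots are divisors of -48. Testing m = -4 gives 0, so (m + 4) is a factor.
Divide: m^3 + 7m^2 - 48 = (m + 4)(m^2 + 3m - 12).
Apply the quadratic formula to m^2 + 3m - 12 = 0: m = (-3 +/- sqrt(57))/2, i.e. m ~= 2.2749 or m ~= -5.2749.

m = -5.2749 or m = -4 or m = 2.2749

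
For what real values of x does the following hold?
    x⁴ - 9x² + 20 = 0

x = -2.2361 or x = -2 or x = 2 or x = 2.2361

Let u = x². The equation becomes u² - 9u + 20 = 0.
Factor: (u - 5)(u - 4) = 0, so u = 5 or u = 4.
x² = 5 gives x = ±√(5) ≈ ±2.2361.
x² = 4 gives x = ±2.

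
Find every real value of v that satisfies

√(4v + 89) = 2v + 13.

v = -2

Square both sides: 4v + 89 = (2v + 13)².
Expand and rearrange: 4v² + 48v + 80 = 0.
Solving gives v = -2 or v = -10.
Check each candidate in the original equation:
  v = -2: √(81) = 9, while 2v + 13 = 9 — valid.
  v = -10: √(49) = 7, while 2v + 13 = -7 — extraneous.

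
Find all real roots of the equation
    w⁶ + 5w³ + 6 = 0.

Let u = w³. The equation becomes u² + 5u + 6 = 0.
Factor: (u + 2)(u + 3) = 0, so u = -2 or u = -3.
w³ = -2 gives w = -∛(2) ≈ -1.2599.
w³ = -3 gives w = -∛(3) ≈ -1.4422.

w = -1.4422 or w = -1.2599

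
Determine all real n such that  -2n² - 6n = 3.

Rearrange to standard form: -2n² - 6n - 3 = 0.
Discriminant: (-6)² − 4·(-2)·(-3) = 12.
Quadratic formula: n = (6 ± √12) / (-4).
So n = -3/2 - √(3)/2 ≈ -2.366 or n = -3/2 + √(3)/2 ≈ -0.634.

n = -2.366 or n = -0.634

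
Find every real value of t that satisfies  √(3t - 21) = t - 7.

Square both sides: 3t - 21 = (t - 7)².
Expand and rearrange: t² - 17t + 70 = 0.
Solving gives t = 10 or t = 7.
Check each candidate in the original equation:
  t = 10: √(9) = 3, while t - 7 = 3 — valid.
  t = 7: √(0) = 0, while t - 7 = 0 — valid.

t = 7 or t = 10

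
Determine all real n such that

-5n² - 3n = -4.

Rearrange to standard form: -5n² - 3n + 4 = 0.
Discriminant: (-3)² − 4·(-5)·4 = 89.
Quadratic formula: n = (3 ± √89) / (-10).
So n = -√(89)/10 - 3/10 ≈ -1.2434 or n = -3/10 + √(89)/10 ≈ 0.6434.

n = -1.2434 or n = 0.6434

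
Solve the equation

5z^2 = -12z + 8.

z = -2.9436 or z = 0.5436

Rearrange to standard form: 5z^2 + 12z - 8 = 0.
Discriminant: (12)^2 - 4*5*(-8) = 304.
Quadratic formula: z = (-12 +/- sqrt(304)) / 10.
So z = -6/5 + 2*sqrt(19)/5 ~= 0.5436 or z = -2*sqrt(19)/5 - 6/5 ~= -2.9436.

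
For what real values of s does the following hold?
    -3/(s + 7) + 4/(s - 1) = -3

s = -5.754 or s = -0.5793

Multiply both sides by (s + 7)(s - 1):
-3(s - 1) + 4(s + 7) = -3(s + 7)(s - 1).
Expand and collect terms: -3s² - 19s - 10 = 0.
By the quadratic formula, s = (19 ± √241) / -6, so s ≈ -5.754 or s ≈ -0.5793.
Neither value makes a denominator zero (s ≠ -7, s ≠ 1), so both are valid.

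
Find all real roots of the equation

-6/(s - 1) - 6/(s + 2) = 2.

Multiply both sides by (s - 1)(s + 2):
-6(s + 2) - 6(s - 1) = 2(s - 1)(s + 2).
Expand and collect terms: 2s² + 14s + 2 = 0.
By the quadratic formula, s = (-14 ± √180) / 4, so s ≈ -0.1459 or s ≈ -6.8541.
Neither value makes a denominator zero (s ≠ 1, s ≠ -2), so both are valid.

s = -6.8541 or s = -0.1459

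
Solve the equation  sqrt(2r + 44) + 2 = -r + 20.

r = 10

Isolate the radical: sqrt(2r + 44) = -r + 18.
Square both sides: 2r + 44 = (-r + 18)^2.
Expand and rearrange: r^2 - 38r + 280 = 0.
Solving gives r = 28 or r = 10.
Check each candidate in the original equation:
  r = 28: sqrt(100) = 10, while -r + 18 = -10 — extraneous.
  r = 10: sqrt(64) = 8, while -r + 18 = 8 — valid.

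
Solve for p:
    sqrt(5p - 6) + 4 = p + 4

p = 2 or p = 3

Isolate the radical: sqrt(5p - 6) = p.
Square both sides: 5p - 6 = (p)^2.
Expand and rearrange: p^2 - 5p + 6 = 0.
Solving gives p = 3 or p = 2.
Check each candidate in the original equation:
  p = 3: sqrt(9) = 3, while p = 3 — valid.
  p = 2: sqrt(4) = 2, while p = 2 — valid.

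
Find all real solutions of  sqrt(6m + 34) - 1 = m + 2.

m = 5

Isolate the radical: sqrt(6m + 34) = m + 3.
Square both sides: 6m + 34 = (m + 3)^2.
Expand and rearrange: m^2 - 25 = 0.
Solving gives m = 5 or m = -5.
Check each candidate in the original equation:
  m = 5: sqrt(64) = 8, while m + 3 = 8 — valid.
  m = -5: sqrt(4) = 2, while m + 3 = -2 — extraneous.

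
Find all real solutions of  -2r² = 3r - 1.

Rearrange to standard form: -2r² - 3r + 1 = 0.
Discriminant: (-3)² − 4·(-2)·1 = 17.
Quadratic formula: r = (3 ± √17) / (-4).
So r = -√(17)/4 - 3/4 ≈ -1.7808 or r = -3/4 + √(17)/4 ≈ 0.2808.

r = -1.7808 or r = 0.2808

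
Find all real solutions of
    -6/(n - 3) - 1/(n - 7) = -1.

Multiply both sides by (n - 3)(n - 7):
-6(n - 7) - (n - 3) = -(n - 3)(n - 7).
Expand and collect terms: -n^2 + 17n - 66 = 0.
Factor or apply the quadratic formula: n = 6 or n = 11.
Neither value makes a denominator zero (n != 3, n != 7), so both are valid.

n = 6 or n = 11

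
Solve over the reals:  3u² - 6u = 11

Rearrange to standard form: 3u² - 6u - 11 = 0.
Discriminant: (-6)² − 4·3·(-11) = 168.
Quadratic formula: u = (6 ± √168) / 6.
So u = 1 + √(42)/3 ≈ 3.1602 or u = 1 - √(42)/3 ≈ -1.1602.

u = -1.1602 or u = 3.1602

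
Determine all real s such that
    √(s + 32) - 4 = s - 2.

Isolate the radical: √(s + 32) = s + 2.
Square both sides: s + 32 = (s + 2)².
Expand and rearrange: s² + 3s - 28 = 0.
Solving gives s = 4 or s = -7.
Check each candidate in the original equation:
  s = 4: √(36) = 6, while s + 2 = 6 — valid.
  s = -7: √(25) = 5, while s + 2 = -5 — extraneous.

s = 4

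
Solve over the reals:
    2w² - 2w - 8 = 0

w = -1.5616 or w = 2.5616

Discriminant: (-2)² − 4·2·(-8) = 68.
Quadratic formula: w = (2 ± √68) / 4.
So w = 1/2 + √(17)/2 ≈ 2.5616 or w = 1/2 - √(17)/2 ≈ -1.5616.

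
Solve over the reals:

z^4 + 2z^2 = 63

Let u = z^2. The equation becomes u^2 + 2u - 63 = 0.
Factor: (u + 9)(u - 7) = 0, so u = -9 or u = 7.
z^2 = -9 < 0 has no real solution.
z^2 = 7 gives z = +/-sqrt(7) ~= +/-2.6458.

z = -2.6458 or z = 2.6458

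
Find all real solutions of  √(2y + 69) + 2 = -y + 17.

y = 6

Isolate the radical: √(2y + 69) = -y + 15.
Square both sides: 2y + 69 = (-y + 15)².
Expand and rearrange: y² - 32y + 156 = 0.
Solving gives y = 26 or y = 6.
Check each candidate in the original equation:
  y = 26: √(121) = 11, while -y + 15 = -11 — extraneous.
  y = 6: √(81) = 9, while -y + 15 = 9 — valid.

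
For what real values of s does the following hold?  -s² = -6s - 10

Rearrange to standard form: -s² + 6s + 10 = 0.
Discriminant: (6)² − 4·(-1)·10 = 76.
Quadratic formula: s = (-6 ± √76) / (-2).
So s = 3 - √(19) ≈ -1.3589 or s = 3 + √(19) ≈ 7.3589.

s = -1.3589 or s = 7.3589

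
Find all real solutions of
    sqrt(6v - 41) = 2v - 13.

Square both sides: 6v - 41 = (2v - 13)^2.
Expand and rearrange: 4v^2 - 58v + 210 = 0.
Solving gives v = 7.5 or v = 7.
Check each candidate in the original equation:
  v = 7.5: sqrt(4) = 2, while 2v - 13 = 2 — valid.
  v = 7: sqrt(1) = 1, while 2v - 13 = 1 — valid.

v = 7 or v = 7.5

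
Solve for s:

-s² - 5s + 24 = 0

Factor: -1(s - 3)(s + 8) = 0.
So s = 3 or s = -8.

s = -8 or s = 3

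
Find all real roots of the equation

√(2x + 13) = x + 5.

Square both sides: 2x + 13 = (x + 5)².
Expand and rearrange: x² + 8x + 12 = 0.
Solving gives x = -2 or x = -6.
Check each candidate in the original equation:
  x = -2: √(9) = 3, while x + 5 = 3 — valid.
  x = -6: √(1) = 1, while x + 5 = -1 — extraneous.

x = -2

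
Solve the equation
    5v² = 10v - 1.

v = 0.1056 or v = 1.8944

Rearrange to standard form: 5v² - 10v + 1 = 0.
Discriminant: (-10)² − 4·5·1 = 80.
Quadratic formula: v = (10 ± √80) / 10.
So v = 2·√(5)/5 + 1 ≈ 1.8944 or v = 1 - 2·√(5)/5 ≈ 0.1056.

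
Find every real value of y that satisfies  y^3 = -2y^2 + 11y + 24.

y = -3 or y = -2.3723 or y = 3.3723

Rearrange: y^3 + 2y^2 - 11y - 24 = 0.
Possible rational roots are divisors of -24. Testing y = -3 gives 0, so (y + 3) is a factor.
Divide: y^3 + 2y^2 - 11y - 24 = (y + 3)(y^2 - y - 8).
Apply the quadratic formula to y^2 - y - 8 = 0: y = (1 +/- sqrt(33))/2, i.e. y ~= 3.3723 or y ~= -2.3723.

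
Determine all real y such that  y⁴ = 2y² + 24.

Let u = y². The equation becomes u² - 2u - 24 = 0.
Factor: (u + 4)(u - 6) = 0, so u = -4 or u = 6.
y² = -4 < 0 has no real solution.
y² = 6 gives y = ±√(6) ≈ ±2.4495.

y = -2.4495 or y = 2.4495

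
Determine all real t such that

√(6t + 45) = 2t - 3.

t = 6

Square both sides: 6t + 45 = (2t - 3)².
Expand and rearrange: 4t² - 18t - 36 = 0.
Solving gives t = 6 or t = -1.5.
Check each candidate in the original equation:
  t = 6: √(81) = 9, while 2t - 3 = 9 — valid.
  t = -1.5: √(36) = 6, while 2t - 3 = -6 — extraneous.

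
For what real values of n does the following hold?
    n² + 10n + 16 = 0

n = -8 or n = -2

Factor: (n + 2)(n + 8) = 0.
So n = -2 or n = -8.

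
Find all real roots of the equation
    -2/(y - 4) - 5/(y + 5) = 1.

Multiply both sides by (y - 4)(y + 5):
-2(y + 5) - 5(y - 4) = (y - 4)(y + 5).
Expand and collect terms: y² + 8y - 30 = 0.
By the quadratic formula, y = (-8 ± √184) / 2, so y ≈ 2.7823 or y ≈ -10.7823.
Neither value makes a denominator zero (y ≠ 4, y ≠ -5), so both are valid.

y = -10.7823 or y = 2.7823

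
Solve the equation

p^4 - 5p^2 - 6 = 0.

Let u = p^2. The equation becomes u^2 - 5u - 6 = 0.
Factor: (u + 1)(u - 6) = 0, so u = -1 or u = 6.
p^2 = -1 < 0 has no real solution.
p^2 = 6 gives p = +/-sqrt(6) ~= +/-2.4495.

p = -2.4495 or p = 2.4495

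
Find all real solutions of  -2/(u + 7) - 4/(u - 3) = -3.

u = -6.416 or u = 4.416

Multiply both sides by (u + 7)(u - 3):
-2(u - 3) - 4(u + 7) = -3(u + 7)(u - 3).
Expand and collect terms: -3u^2 - 6u + 85 = 0.
By the quadratic formula, u = (6 +/- sqrt(1056)) / -6, so u ~= -6.416 or u ~= 4.416.
Neither value makes a denominator zero (u != -7, u != 3), so both are valid.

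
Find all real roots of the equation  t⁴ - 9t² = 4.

Let u = t². The equation becomes u² - 9u - 4 = 0.
By the quadratic formula, u = 9/2 + √(97)/2 or u = 9/2 - √(97)/2.
t² = 9/2 + √(97)/2 gives t = ±√(9/2 + √(97)/2) ≈ ±3.0699.
t² = 9/2 - √(97)/2 < 0 has no real solution.

t = -3.0699 or t = 3.0699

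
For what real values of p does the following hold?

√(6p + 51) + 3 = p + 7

p = 5

Isolate the radical: √(6p + 51) = p + 4.
Square both sides: 6p + 51 = (p + 4)².
Expand and rearrange: p² + 2p - 35 = 0.
Solving gives p = 5 or p = -7.
Check each candidate in the original equation:
  p = 5: √(81) = 9, while p + 4 = 9 — valid.
  p = -7: √(9) = 3, while p + 4 = -3 — extraneous.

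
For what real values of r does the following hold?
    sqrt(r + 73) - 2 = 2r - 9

Isolate the radical: sqrt(r + 73) = 2r - 7.
Square both sides: r + 73 = (2r - 7)^2.
Expand and rearrange: 4r^2 - 29r - 24 = 0.
Solving gives r = 8 or r = -0.75.
Check each candidate in the original equation:
  r = 8: sqrt(81) = 9, while 2r - 7 = 9 — valid.
  r = -0.75: sqrt(72.25) = 8.5, while 2r - 7 = -8.5 — extraneous.

r = 8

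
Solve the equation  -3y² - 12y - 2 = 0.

Discriminant: (-12)² − 4·(-3)·(-2) = 120.
Quadratic formula: y = (12 ± √120) / (-6).
So y = -2 - √(30)/3 ≈ -3.8257 or y = -2 + √(30)/3 ≈ -0.1743.

y = -3.8257 or y = -0.1743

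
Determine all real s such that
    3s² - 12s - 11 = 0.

Discriminant: (-12)² − 4·3·(-11) = 276.
Quadratic formula: s = (12 ± √276) / 6.
So s = 2 + √(69)/3 ≈ 4.7689 or s = 2 - √(69)/3 ≈ -0.7689.

s = -0.7689 or s = 4.7689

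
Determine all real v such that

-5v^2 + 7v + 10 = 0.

v = -0.878 or v = 2.278

Discriminant: (7)^2 - 4*(-5)*10 = 249.
Quadratic formula: v = (-7 +/- sqrt(249)) / (-10).
So v = 7/10 - sqrt(249)/10 ~= -0.878 or v = 7/10 + sqrt(249)/10 ~= 2.278.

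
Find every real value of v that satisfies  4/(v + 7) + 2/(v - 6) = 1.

Multiply both sides by (v + 7)(v - 6):
4(v - 6) + 2(v + 7) = (v + 7)(v - 6).
Expand and collect terms: v^2 - 5v - 32 = 0.
By the quadratic formula, v = (5 +/- sqrt(153)) / 2, so v ~= 8.6847 or v ~= -3.6847.
Neither value makes a denominator zero (v != -7, v != 6), so both are valid.

v = -3.6847 or v = 8.6847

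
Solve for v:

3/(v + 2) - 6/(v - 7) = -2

Multiply both sides by (v + 2)(v - 7):
3(v - 7) - 6(v + 2) = -2(v + 2)(v - 7).
Expand and collect terms: -2v^2 + 13v + 61 = 0.
By the quadratic formula, v = (-13 +/- sqrt(657)) / -4, so v ~= -3.158 or v ~= 9.658.
Neither value makes a denominator zero (v != -2, v != 7), so both are valid.

v = -3.158 or v = 9.658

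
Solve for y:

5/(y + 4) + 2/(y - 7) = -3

Multiply both sides by (y + 4)(y - 7):
5(y - 7) + 2(y + 4) = -3(y + 4)(y - 7).
Expand and collect terms: -3y^2 + 2y + 111 = 0.
By the quadratic formula, y = (-2 +/- sqrt(1336)) / -6, so y ~= -5.7586 or y ~= 6.4252.
Neither value makes a denominator zero (y != -4, y != 7), so both are valid.

y = -5.7586 or y = 6.4252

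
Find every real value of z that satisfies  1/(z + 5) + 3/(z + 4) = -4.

Multiply both sides by (z + 5)(z + 4):
(z + 4) + 3(z + 5) = -4(z + 5)(z + 4).
Expand and collect terms: -4z² - 40z - 99 = 0.
Factor or apply the quadratic formula: z = -5.5 or z = -4.5.
Neither value makes a denominator zero (z ≠ -5, z ≠ -4), so both are valid.

z = -5.5 or z = -4.5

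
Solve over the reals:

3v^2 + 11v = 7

Rearrange to standard form: 3v^2 + 11v - 7 = 0.
Discriminant: (11)^2 - 4*3*(-7) = 205.
Quadratic formula: v = (-11 +/- sqrt(205)) / 6.
So v = -11/6 + sqrt(205)/6 ~= 0.553 or v = -sqrt(205)/6 - 11/6 ~= -4.2196.

v = -4.2196 or v = 0.553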